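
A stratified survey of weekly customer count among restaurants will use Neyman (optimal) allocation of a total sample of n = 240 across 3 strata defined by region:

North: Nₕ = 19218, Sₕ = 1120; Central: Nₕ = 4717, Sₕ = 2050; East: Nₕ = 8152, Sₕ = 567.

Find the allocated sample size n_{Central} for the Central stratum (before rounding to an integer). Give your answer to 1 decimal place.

Neyman allocation: nₕ = n·NₕSₕ / Σⱼ NⱼSⱼ.
Σ NⱼSⱼ = 19218·1120 + 4717·2050 + 8152·567 = 3.5816194 × 10^7.
n_{Central} = 240·4717·2050 / (3.5816194 × 10^7) = 64.8.

64.8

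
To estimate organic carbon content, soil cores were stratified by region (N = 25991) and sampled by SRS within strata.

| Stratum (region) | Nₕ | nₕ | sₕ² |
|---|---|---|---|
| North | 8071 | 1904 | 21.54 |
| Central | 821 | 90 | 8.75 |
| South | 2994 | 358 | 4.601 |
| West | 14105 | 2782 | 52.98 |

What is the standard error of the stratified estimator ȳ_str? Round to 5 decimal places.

0.07465

Var(ȳ_str) = Σₕ Wₕ²(1 − fₕ)sₕ²/nₕ with Wₕ = Nₕ/N, N = 25991.
North: Wₕ = 0.31053057; term = 0.31053057²·(1 − 0.23590633)·21.54/1904 = 8.3355464 × 10^-4.
Central: Wₕ = 0.03158786; term = 0.03158786²·(1 − 0.10962241)·8.75/90 = 8.6373417 × 10^-5.
South: Wₕ = 0.11519372; term = 0.11519372²·(1 − 0.11957248)·4.601/358 = 1.501483 × 10^-4.
West: Wₕ = 0.54268785; term = 0.54268785²·(1 − 0.19723502)·52.98/2782 = 0.0045023935.
Sum = 0.0055724699.
SE = √(0.0055724699) = 0.07465.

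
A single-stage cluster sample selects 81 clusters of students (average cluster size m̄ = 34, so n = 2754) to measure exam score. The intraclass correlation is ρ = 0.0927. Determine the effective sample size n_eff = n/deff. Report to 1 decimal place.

deff = 1 + (34 − 1)·0.0927 = 1 + 3.0591 = 4.0591.
n_eff = 2754 / 4.0591 = 678.5.

678.5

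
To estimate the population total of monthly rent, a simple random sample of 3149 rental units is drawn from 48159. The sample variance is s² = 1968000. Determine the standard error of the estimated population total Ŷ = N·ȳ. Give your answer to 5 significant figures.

Var(Ŷ) = N²·Var(ȳ) = N²·(1 − n/N)·s²/n.
f = 3149/48159 = 0.06538757; Var(ȳ) = 0.93461243·1968000/3149 = 584.09567.
Var(Ŷ) = 48159² · 584.09567 = 1.3546868 × 10^12.
SE(Ŷ) = √(1.3546868 × 10^12) = 1.1639 × 10^6.

1.1639 × 10^6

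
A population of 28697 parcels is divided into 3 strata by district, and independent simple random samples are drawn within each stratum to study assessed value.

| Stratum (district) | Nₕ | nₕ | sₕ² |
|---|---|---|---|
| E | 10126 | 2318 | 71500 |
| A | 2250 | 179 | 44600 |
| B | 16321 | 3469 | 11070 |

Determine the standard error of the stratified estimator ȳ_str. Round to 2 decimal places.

2.28

Var(ȳ_str) = Σₕ Wₕ²(1 − fₕ)sₕ²/nₕ with Wₕ = Nₕ/N, N = 28697.
E: Wₕ = 0.35285918; term = 0.35285918²·(1 − 0.22891566)·71500/2318 = 2.9614018.
A: Wₕ = 0.07840541; term = 0.07840541²·(1 − 0.07955556)·44600/179 = 1.4098453.
B: Wₕ = 0.56873541; term = 0.56873541²·(1 − 0.21254825)·11070/3469 = 0.8128077.
Sum = 5.1840548.
SE = √(5.1840548) = 2.28.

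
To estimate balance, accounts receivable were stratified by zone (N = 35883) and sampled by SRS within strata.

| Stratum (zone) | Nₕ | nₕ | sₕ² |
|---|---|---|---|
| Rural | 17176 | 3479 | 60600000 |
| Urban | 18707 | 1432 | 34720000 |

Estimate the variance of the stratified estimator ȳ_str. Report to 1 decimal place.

9267.9

Var(ȳ_str) = Σₕ Wₕ²(1 − fₕ)sₕ²/nₕ with Wₕ = Nₕ/N, N = 35883.
Rural: Wₕ = 0.47866678; term = 0.47866678²·(1 − 0.20255007)·60600000/3479 = 3182.645.
Urban: Wₕ = 0.52133322; term = 0.52133322²·(1 − 0.07654889)·34720000/1432 = 6085.2918.
Sum = 9267.9368.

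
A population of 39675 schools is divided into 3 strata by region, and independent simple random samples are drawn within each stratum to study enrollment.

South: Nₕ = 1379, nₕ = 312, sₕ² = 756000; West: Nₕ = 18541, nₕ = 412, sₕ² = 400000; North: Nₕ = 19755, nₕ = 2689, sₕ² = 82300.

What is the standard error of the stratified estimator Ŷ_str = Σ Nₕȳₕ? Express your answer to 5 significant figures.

583290

Var(Ŷ_str) = Σₕ Nₕ²(1 − fₕ)sₕ²/nₕ.
South: 1379²·(1 − 312/1379)·756000/312 = 3.5652984 × 10^9.
West: 18541²·(1 − 412/18541)·400000/412 = 3.263396 × 10^11.
North: 19755²·(1 − 2689/19755)·82300/2689 = 1.0318529 × 10^10.
Sum = 3.4022343 × 10^11.
SE = √(3.4022343 × 10^11) = 583290.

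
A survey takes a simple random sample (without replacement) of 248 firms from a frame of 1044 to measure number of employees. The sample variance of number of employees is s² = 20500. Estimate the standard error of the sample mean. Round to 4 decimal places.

7.9388

Under SRS without replacement, Var(ȳ) = (1 − f)·s²/n with f = n/N = 248/1044 = 0.23754789.
Var(ȳ) = (1 − 0.23754789)·20500/248 = 0.76245211·82.66129 = 63.025275.
SE(ȳ) = √(63.025275) = 7.9388.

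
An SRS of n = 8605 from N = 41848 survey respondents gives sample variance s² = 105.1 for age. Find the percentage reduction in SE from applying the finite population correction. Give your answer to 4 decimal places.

10.8723

f = n/N = 8605/41848 = 0.20562512.
SE_no-fpc = √(s²/n) = 0.11051619; SE_fpc = √((1−f)s²/n) = 0.098500554.
Ratio = √(1−f) = 0.89127711. Reduction = 100·(1 − 0.89127711) = 10.8723%.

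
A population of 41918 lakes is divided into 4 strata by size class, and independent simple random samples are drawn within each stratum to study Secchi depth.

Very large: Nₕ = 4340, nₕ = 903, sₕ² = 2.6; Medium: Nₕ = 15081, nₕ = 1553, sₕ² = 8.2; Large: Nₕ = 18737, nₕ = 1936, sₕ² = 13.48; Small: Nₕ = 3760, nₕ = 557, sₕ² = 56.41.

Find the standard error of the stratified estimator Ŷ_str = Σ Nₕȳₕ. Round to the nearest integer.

Var(Ŷ_str) = Σₕ Nₕ²(1 − fₕ)sₕ²/nₕ.
Very large: 4340²·(1 − 903/4340)·2.6/903 = 42949.178.
Medium: 15081²·(1 − 1553/15081)·8.2/1553 = 1.0772243 × 10^6.
Large: 18737²·(1 − 1936/18737)·13.48/1936 = 2.1918949 × 10^6.
Small: 3760²·(1 − 557/3760)·56.41/557 = 1.2196794 × 10^6.
Sum = 4.5317478 × 10^6.
SE = √(4.5317478 × 10^6) = 2129.

2129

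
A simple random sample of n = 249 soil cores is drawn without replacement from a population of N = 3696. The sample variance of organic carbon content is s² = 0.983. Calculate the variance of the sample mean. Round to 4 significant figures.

Under SRS without replacement, Var(ȳ) = (1 − f)·s²/n with f = n/N = 249/3696 = 0.06737013.
Var(ȳ) = (1 − 0.06737013)·0.983/249 = 0.93262987·0.0039477912 = 0.003681828.

0.003682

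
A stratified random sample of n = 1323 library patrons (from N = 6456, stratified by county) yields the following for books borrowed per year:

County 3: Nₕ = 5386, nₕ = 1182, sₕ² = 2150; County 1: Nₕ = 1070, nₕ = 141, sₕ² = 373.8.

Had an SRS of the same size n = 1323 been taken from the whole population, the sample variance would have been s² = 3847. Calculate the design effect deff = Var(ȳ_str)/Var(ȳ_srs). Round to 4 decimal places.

Var(ȳ_str) = Σ Wₕ²(1−fₕ)sₕ²/nₕ with Wₕ = Nₕ/6456:
  County 3: (5386/6456)²·(1−1182/5386)·2150/1182 = 0.98815028
  County 1: (1070/6456)²·(1−141/1070)·373.8/141 = 0.063225552
  → Var(ȳ_str) = 1.0513758.
Var(ȳ_srs) = (1 − 1323/6456)·3847/1323 = 2.3119055.
deff = 1.0513758 / 2.3119055 = 0.4548.

0.4548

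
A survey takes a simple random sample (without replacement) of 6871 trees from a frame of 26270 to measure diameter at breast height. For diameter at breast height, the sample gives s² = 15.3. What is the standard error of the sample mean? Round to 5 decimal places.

Under SRS without replacement, Var(ȳ) = (1 − f)·s²/n with f = n/N = 6871/26270 = 0.26155310.
Var(ȳ) = (1 − 0.26155310)·15.3/6871 = 0.73844690·0.0022267501 = 0.0016443367.
SE(ȳ) = √(0.0016443367) = 0.04055.

0.04055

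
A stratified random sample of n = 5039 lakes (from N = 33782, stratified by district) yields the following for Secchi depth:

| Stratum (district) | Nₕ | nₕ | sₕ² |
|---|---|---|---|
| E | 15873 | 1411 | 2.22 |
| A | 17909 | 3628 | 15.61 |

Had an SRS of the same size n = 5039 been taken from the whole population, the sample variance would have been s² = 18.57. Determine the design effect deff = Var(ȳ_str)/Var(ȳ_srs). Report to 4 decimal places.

Var(ȳ_str) = Σ Wₕ²(1−fₕ)sₕ²/nₕ with Wₕ = Nₕ/33782:
  E: (15873/33782)²·(1−1411/15873)·2.22/1411 = 3.1647734 × 10^-4
  A: (17909/33782)²·(1−3628/17909)·15.61/3628 = 9.6426158 × 10^-4
  → Var(ȳ_str) = 0.0012807389.
Var(ȳ_srs) = (1 − 5039/33782)·18.57/5039 = 0.003135554.
deff = 0.0012807389 / 0.003135554 = 0.4085.

0.4085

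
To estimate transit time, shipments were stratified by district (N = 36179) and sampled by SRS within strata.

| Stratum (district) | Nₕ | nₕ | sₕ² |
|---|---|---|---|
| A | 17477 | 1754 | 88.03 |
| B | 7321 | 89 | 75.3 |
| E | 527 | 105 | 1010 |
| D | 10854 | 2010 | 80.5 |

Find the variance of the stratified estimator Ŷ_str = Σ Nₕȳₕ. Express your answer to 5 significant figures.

6.4570 × 10^7

Var(Ŷ_str) = Σₕ Nₕ²(1 − fₕ)sₕ²/nₕ.
A: 17477²·(1 − 1754/17477)·88.03/1754 = 1.3791243 × 10^7.
B: 7321²·(1 − 89/7321)·75.3/89 = 4.4795439 × 10^7.
E: 527²·(1 − 105/527)·1010/105 = 2.1392185 × 10^6.
D: 10854²·(1 − 2010/10854)·80.5/2010 = 3.8444868 × 10^6.
Sum = 6.4570387 × 10^7.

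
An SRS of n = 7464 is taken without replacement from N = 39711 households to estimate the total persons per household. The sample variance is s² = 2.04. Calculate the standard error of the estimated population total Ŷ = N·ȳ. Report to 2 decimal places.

Var(Ŷ) = N²·Var(ȳ) = N²·(1 − n/N)·s²/n.
f = 7464/39711 = 0.18795800; Var(ȳ) = 0.81204200·2.04/7464 = 2.2194074 × 10^-4.
Var(Ŷ) = 39711² · (2.2194074 × 10^-4) = 349992.45.
SE(Ŷ) = √(349992.45) = 591.60.

591.60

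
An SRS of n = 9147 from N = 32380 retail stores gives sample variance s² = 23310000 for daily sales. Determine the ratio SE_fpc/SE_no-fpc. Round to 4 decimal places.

f = n/N = 9147/32380 = 0.28248919.
SE_no-fpc = √(s²/n) = 50.481447; SE_fpc = √((1−f)s²/n) = 42.76082.
Ratio = √(1−f) = 0.84706010.

0.8471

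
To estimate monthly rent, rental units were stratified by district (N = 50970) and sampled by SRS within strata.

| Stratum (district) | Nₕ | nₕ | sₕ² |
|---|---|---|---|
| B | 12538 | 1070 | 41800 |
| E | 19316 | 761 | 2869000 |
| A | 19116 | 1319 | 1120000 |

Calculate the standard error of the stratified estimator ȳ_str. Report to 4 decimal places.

Var(ȳ_str) = Σₕ Wₕ²(1 − fₕ)sₕ²/nₕ with Wₕ = Nₕ/N, N = 50970.
B: Wₕ = 0.24598784; term = 0.24598784²·(1 − 0.08534056)·41800/1070 = 2.162117.
E: Wₕ = 0.37896802; term = 0.37896802²·(1 − 0.03939739)·2869000/761 = 520.10949.
A: Wₕ = 0.37504414; term = 0.37504414²·(1 − 0.06899979)·1120000/1319 = 111.19565.
Sum = 633.46726.
SE = √(633.46726) = 25.1688.

25.1688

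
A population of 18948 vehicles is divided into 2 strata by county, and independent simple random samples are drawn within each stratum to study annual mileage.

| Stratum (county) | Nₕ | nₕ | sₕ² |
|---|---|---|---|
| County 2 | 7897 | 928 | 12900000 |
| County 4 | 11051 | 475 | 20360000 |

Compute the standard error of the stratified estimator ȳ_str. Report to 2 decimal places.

Var(ȳ_str) = Σₕ Wₕ²(1 − fₕ)sₕ²/nₕ with Wₕ = Nₕ/N, N = 18948.
County 2: Wₕ = 0.41677222; term = 0.41677222²·(1 − 0.11751298)·12900000/928 = 2130.824.
County 4: Wₕ = 0.58322778; term = 0.58322778²·(1 − 0.04298254)·20360000/475 = 13953.412.
Sum = 16084.236.
SE = √(16084.236) = 126.82.

126.82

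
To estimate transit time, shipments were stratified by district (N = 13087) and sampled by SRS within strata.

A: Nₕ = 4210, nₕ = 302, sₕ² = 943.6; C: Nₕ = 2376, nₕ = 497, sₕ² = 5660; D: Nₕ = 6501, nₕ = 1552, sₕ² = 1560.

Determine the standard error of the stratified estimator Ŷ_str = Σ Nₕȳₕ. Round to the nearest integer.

Var(Ŷ_str) = Σₕ Nₕ²(1 − fₕ)sₕ²/nₕ.
A: 4210²·(1 − 302/4210)·943.6/302 = 5.1406453 × 10^7.
C: 2376²·(1 − 497/2376)·5660/497 = 5.0843245 × 10^7.
D: 6501²·(1 − 1552/6501)·1560/1552 = 3.2339292 × 10^7.
Sum = 1.3458899 × 10^8.
SE = √(1.3458899 × 10^8) = 11601.

11601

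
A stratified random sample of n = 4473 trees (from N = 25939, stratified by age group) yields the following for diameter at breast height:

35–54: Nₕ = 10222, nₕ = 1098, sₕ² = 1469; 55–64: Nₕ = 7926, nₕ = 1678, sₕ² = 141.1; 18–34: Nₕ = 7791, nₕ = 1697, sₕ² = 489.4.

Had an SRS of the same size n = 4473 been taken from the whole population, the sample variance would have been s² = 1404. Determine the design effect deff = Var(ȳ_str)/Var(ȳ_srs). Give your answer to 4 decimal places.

Var(ȳ_str) = Σ Wₕ²(1−fₕ)sₕ²/nₕ with Wₕ = Nₕ/25939:
  35–54: (10222/25939)²·(1−1098/10222)·1469/1098 = 0.18545312
  55–64: (7926/25939)²·(1−1678/7926)·141.1/1678 = 0.0061890457
  18–34: (7791/25939)²·(1−1697/7791)·489.4/1697 = 0.020350324
  → Var(ȳ_str) = 0.21199249.
Var(ȳ_srs) = (1 − 4473/25939)·1404/4473 = 0.25975631.
deff = 0.21199249 / 0.25975631 = 0.8161.

0.8161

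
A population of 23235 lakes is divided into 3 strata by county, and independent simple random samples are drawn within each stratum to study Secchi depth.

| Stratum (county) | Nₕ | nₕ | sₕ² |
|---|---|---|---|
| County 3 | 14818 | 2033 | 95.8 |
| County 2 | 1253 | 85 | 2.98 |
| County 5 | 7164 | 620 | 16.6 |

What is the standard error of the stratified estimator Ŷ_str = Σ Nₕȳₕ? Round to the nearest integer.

3199

Var(Ŷ_str) = Σₕ Nₕ²(1 − fₕ)sₕ²/nₕ.
County 3: 14818²·(1 − 2033/14818)·95.8/2033 = 8.9272655 × 10^6.
County 2: 1253²·(1 − 85/1253)·2.98/85 = 51308.728.
County 5: 7164²·(1 − 620/7164)·16.6/620 = 1.2552068 × 10^6.
Sum = 1.0233781 × 10^7.
SE = √(1.0233781 × 10^7) = 3199.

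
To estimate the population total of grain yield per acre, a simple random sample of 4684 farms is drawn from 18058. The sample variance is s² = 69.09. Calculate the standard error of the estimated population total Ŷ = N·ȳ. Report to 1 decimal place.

Var(Ŷ) = N²·Var(ȳ) = N²·(1 − n/N)·s²/n.
f = 4684/18058 = 0.25938642; Var(ȳ) = 0.74061358·69.09/4684 = 0.010924208.
Var(Ŷ) = 18058² · 0.010924208 = 3.5622899 × 10^6.
SE(Ŷ) = √(3.5622899 × 10^6) = 1887.4.

1887.4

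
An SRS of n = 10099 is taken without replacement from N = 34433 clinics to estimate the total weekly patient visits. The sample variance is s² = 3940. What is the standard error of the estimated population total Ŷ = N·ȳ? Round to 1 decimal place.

18080.2

Var(Ŷ) = N²·Var(ȳ) = N²·(1 − n/N)·s²/n.
f = 10099/34433 = 0.29329422; Var(ȳ) = 0.70670578·3940/10099 = 0.27571252.
Var(Ŷ) = 34433² · 0.27571252 = 3.2689345 × 10^8.
SE(Ŷ) = √(3.2689345 × 10^8) = 18080.2.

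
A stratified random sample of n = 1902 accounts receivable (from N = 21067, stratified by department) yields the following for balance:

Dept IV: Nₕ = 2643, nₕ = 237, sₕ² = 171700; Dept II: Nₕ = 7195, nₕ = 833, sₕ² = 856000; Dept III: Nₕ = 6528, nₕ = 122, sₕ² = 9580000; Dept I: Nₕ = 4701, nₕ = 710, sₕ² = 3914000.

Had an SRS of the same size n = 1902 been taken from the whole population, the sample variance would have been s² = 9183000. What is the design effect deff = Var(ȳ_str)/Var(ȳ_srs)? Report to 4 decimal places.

1.7641

Var(ȳ_str) = Σ Wₕ²(1−fₕ)sₕ²/nₕ with Wₕ = Nₕ/21067:
  Dept IV: (2643/21067)²·(1−237/2643)·171700/237 = 10.380287
  Dept II: (7195/21067)²·(1−833/7195)·856000/833 = 105.98584
  Dept III: (6528/21067)²·(1−122/6528)·9580000/122 = 7398.9036
  Dept I: (4701/21067)²·(1−710/4701)·3914000/710 = 233.03924
  → Var(ȳ_str) = 7748.309.
Var(ȳ_srs) = (1 − 1902/21067)·9183000/1902 = 4392.1807.
deff = 7748.309 / 4392.1807 = 1.7641.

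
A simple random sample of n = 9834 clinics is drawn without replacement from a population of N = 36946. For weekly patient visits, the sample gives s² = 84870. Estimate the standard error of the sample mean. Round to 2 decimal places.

2.52

Under SRS without replacement, Var(ȳ) = (1 − f)·s²/n with f = n/N = 9834/36946 = 0.26617225.
Var(ȳ) = (1 − 0.26617225)·84870/9834 = 0.73382775·8.6302624 = 6.333126.
SE(ȳ) = √(6.333126) = 2.52.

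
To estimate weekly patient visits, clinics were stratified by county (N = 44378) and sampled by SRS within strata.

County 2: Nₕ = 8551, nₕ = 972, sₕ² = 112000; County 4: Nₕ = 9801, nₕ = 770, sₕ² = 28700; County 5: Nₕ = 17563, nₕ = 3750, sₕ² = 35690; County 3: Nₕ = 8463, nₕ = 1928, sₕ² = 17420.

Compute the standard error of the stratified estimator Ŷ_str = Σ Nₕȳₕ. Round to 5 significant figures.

116510

Var(Ŷ_str) = Σₕ Nₕ²(1 − fₕ)sₕ²/nₕ.
County 2: 8551²·(1 − 972/8551)·112000/972 = 7.4675918 × 10^9.
County 4: 9801²·(1 − 770/9801)·28700/770 = 3.2991146 × 10^9.
County 5: 17563²·(1 − 3750/17563)·35690/3750 = 2.3088834 × 10^9.
County 3: 8463²·(1 − 1928/8463)·17420/1928 = 4.9970196 × 10^8.
Sum = 1.3575292 × 10^10.
SE = √(1.3575292 × 10^10) = 116510.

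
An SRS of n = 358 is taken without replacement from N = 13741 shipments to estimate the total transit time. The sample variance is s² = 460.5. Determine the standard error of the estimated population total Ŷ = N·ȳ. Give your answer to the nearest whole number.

15380

Var(Ŷ) = N²·Var(ȳ) = N²·(1 − n/N)·s²/n.
f = 358/13741 = 0.02605342; Var(ȳ) = 0.97394658·460.5/358 = 1.2528.
Var(Ŷ) = 13741² · 1.2528 = 2.3654753 × 10^8.
SE(Ŷ) = √(2.3654753 × 10^8) = 15380.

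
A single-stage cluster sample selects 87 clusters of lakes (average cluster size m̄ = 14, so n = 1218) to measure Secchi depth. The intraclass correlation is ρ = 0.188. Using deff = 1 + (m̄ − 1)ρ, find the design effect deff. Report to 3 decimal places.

deff = 1 + (14 − 1)·0.188 = 1 + 2.444 = 3.444.

3.444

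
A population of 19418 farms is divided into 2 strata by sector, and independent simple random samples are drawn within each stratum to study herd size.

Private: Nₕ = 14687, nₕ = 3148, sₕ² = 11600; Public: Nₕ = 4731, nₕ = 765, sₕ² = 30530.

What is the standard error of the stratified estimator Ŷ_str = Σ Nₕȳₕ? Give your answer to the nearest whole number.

37058

Var(Ŷ_str) = Σₕ Nₕ²(1 − fₕ)sₕ²/nₕ.
Private: 14687²·(1 − 3148/14687)·11600/3148 = 6.2448863 × 10^8.
Public: 4731²·(1 − 765/4731)·30530/765 = 7.4880895 × 10^8.
Sum = 1.3732976 × 10^9.
SE = √(1.3732976 × 10^9) = 37058.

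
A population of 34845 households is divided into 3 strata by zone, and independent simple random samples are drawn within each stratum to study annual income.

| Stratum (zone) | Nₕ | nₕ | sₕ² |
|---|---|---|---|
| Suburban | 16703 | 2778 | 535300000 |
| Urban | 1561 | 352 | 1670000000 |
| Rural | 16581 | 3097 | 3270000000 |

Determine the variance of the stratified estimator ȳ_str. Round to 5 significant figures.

Var(ȳ_str) = Σₕ Wₕ²(1 − fₕ)sₕ²/nₕ with Wₕ = Nₕ/N, N = 34845.
Suburban: Wₕ = 0.47935141; term = 0.47935141²·(1 − 0.16631743)·535300000/2778 = 36912.525.
Urban: Wₕ = 0.04479839; term = 0.04479839²·(1 − 0.22549648)·1670000000/352 = 7374.3216.
Rural: Wₕ = 0.47585019; term = 0.47585019²·(1 − 0.18678005)·3270000000/3097 = 194426.33.
Sum = 238713.18.

238710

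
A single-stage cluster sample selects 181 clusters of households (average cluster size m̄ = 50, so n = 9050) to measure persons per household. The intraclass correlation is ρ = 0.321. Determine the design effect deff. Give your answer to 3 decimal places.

deff = 1 + (50 − 1)·0.321 = 1 + 15.729 = 16.729.

16.729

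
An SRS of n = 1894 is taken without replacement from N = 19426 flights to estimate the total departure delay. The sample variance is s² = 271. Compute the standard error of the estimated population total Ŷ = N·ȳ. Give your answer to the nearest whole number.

6981

Var(Ŷ) = N²·Var(ȳ) = N²·(1 − n/N)·s²/n.
f = 1894/19426 = 0.09749820; Var(ȳ) = 0.90250180·271/1894 = 0.12913305.
Var(Ŷ) = 19426² · 0.12913305 = 4.8730871 × 10^7.
SE(Ŷ) = √(4.8730871 × 10^7) = 6981.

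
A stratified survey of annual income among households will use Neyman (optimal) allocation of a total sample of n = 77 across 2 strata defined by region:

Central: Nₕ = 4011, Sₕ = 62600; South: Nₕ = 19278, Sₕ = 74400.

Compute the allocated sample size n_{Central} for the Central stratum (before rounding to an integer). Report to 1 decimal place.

Neyman allocation: nₕ = n·NₕSₕ / Σⱼ NⱼSⱼ.
Σ NⱼSⱼ = 4011·62600 + 19278·74400 = 1.6853718 × 10^9.
n_{Central} = 77·4011·62600 / (1.6853718 × 10^9) = 11.5.

11.5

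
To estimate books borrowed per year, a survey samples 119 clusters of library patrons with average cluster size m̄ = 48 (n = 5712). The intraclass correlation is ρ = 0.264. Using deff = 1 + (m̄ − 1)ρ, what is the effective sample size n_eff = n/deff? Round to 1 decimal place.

deff = 1 + (48 − 1)·0.264 = 1 + 12.408 = 13.408.
n_eff = 5712 / 13.408 = 426.0.

426.0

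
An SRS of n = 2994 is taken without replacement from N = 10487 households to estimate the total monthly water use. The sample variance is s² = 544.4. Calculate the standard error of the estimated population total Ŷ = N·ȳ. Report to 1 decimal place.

Var(Ŷ) = N²·Var(ȳ) = N²·(1 − n/N)·s²/n.
f = 2994/10487 = 0.28549633; Var(ȳ) = 0.71450367·544.4/2994 = 0.12991844.
Var(Ŷ) = 10487² · 0.12991844 = 1.4288062 × 10^7.
SE(Ŷ) = √(1.4288062 × 10^7) = 3780.0.

3780.0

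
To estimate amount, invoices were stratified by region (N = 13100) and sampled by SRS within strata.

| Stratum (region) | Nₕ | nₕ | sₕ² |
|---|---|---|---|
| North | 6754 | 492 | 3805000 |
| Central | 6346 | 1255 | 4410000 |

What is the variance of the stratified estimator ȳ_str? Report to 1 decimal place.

Var(ȳ_str) = Σₕ Wₕ²(1 − fₕ)sₕ²/nₕ with Wₕ = Nₕ/N, N = 13100.
North: Wₕ = 0.51557252; term = 0.51557252²·(1 − 0.07284572)·3805000/492 = 1905.9921.
Central: Wₕ = 0.48442748; term = 0.48442748²·(1 − 0.19776237)·4410000/1255 = 661.53898.
Sum = 2567.5311.

2567.5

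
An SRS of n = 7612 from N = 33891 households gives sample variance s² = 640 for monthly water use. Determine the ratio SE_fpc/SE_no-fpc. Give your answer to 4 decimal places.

0.8806

f = n/N = 7612/33891 = 0.22460240.
SE_no-fpc = √(s²/n) = 0.28996167; SE_fpc = √((1−f)s²/n) = 0.25533057.
Ratio = √(1−f) = 0.88056663.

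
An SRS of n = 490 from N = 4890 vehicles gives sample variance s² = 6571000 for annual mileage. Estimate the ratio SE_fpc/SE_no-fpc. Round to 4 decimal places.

f = n/N = 490/4890 = 0.10020450.
SE_no-fpc = √(s²/n) = 115.80244; SE_fpc = √((1−f)s²/n) = 109.84735.
Ratio = √(1−f) = 0.94857551.

0.9486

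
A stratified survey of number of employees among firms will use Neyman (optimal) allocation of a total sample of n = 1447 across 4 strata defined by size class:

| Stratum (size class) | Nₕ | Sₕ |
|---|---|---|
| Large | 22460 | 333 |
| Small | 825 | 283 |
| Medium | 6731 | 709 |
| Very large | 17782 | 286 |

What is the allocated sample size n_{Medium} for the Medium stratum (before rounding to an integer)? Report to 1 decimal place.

Neyman allocation: nₕ = n·NₕSₕ / Σⱼ NⱼSⱼ.
Σ NⱼSⱼ = 22460·333 + 825·283 + 6731·709 + 17782·286 = 1.7570586 × 10^7.
n_{Medium} = 1447·6731·709 / (1.7570586 × 10^7) = 393.0.

393.0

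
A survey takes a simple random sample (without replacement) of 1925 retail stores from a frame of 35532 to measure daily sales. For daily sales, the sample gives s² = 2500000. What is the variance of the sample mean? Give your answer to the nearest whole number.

Under SRS without replacement, Var(ȳ) = (1 − f)·s²/n with f = n/N = 1925/35532 = 0.05417652.
Var(ȳ) = (1 − 0.05417652)·2500000/1925 = 0.94582348·1298.7013 = 1228.3422.

1228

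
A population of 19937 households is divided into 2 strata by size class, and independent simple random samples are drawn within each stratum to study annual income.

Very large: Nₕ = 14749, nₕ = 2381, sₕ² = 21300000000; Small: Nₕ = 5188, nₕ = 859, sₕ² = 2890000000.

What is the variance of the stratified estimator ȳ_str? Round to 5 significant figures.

4.2956 × 10^6

Var(ȳ_str) = Σₕ Wₕ²(1 − fₕ)sₕ²/nₕ with Wₕ = Nₕ/N, N = 19937.
Very large: Wₕ = 0.73978031; term = 0.73978031²·(1 − 0.16143467)·21300000000/2381 = 4.1054677 × 10^6.
Small: Wₕ = 0.26021969; term = 0.26021969²·(1 − 0.16557440)·2890000000/859 = 190095.84.
Sum = 4.2955635 × 10^6.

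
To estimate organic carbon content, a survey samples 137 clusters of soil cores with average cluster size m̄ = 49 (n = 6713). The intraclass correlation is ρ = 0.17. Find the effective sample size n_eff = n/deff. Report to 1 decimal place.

732.9

deff = 1 + (49 − 1)·0.17 = 1 + 8.16 = 9.16.
n_eff = 6713 / 9.16 = 732.9.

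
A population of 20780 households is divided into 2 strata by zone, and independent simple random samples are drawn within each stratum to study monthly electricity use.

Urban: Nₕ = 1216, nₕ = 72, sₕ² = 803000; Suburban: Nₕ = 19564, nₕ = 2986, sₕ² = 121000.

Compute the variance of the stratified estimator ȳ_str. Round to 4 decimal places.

66.3660

Var(ȳ_str) = Σₕ Wₕ²(1 − fₕ)sₕ²/nₕ with Wₕ = Nₕ/N, N = 20780.
Urban: Wₕ = 0.05851781; term = 0.05851781²·(1 − 0.05921053)·803000/72 = 35.929532.
Suburban: Wₕ = 0.94148219; term = 0.94148219²·(1 − 0.15262727)·121000/2986 = 30.436469.
Sum = 66.366001.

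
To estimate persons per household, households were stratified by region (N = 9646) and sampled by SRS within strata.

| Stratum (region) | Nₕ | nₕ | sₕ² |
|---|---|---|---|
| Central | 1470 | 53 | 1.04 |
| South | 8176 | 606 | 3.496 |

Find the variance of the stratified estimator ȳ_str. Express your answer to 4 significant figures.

0.004277

Var(ȳ_str) = Σₕ Wₕ²(1 − fₕ)sₕ²/nₕ with Wₕ = Nₕ/N, N = 9646.
Central: Wₕ = 0.15239478; term = 0.15239478²·(1 − 0.03605442)·1.04/53 = 4.3928881 × 10^-4.
South: Wₕ = 0.84760522; term = 0.84760522²·(1 − 0.07411937)·3.496/606 = 0.0038374351.
Sum = 0.0042767239.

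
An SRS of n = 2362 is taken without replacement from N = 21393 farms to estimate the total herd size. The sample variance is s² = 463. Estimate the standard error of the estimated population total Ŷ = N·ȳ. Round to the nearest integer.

Var(Ŷ) = N²·Var(ȳ) = N²·(1 − n/N)·s²/n.
f = 2362/21393 = 0.11040995; Var(ȳ) = 0.88959005·463/2362 = 0.17437773.
Var(Ŷ) = 21393² · 0.17437773 = 7.980579 × 10^7.
SE(Ŷ) = √(7.980579 × 10^7) = 8933.

8933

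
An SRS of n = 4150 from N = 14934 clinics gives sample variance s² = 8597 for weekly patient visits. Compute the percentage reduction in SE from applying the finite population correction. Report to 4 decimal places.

15.0229

f = n/N = 4150/14934 = 0.27788938.
SE_no-fpc = √(s²/n) = 1.4392937; SE_fpc = √((1−f)s²/n) = 1.2230699.
Ratio = √(1−f) = 0.84977092. Reduction = 100·(1 − 0.84977092) = 15.0229%.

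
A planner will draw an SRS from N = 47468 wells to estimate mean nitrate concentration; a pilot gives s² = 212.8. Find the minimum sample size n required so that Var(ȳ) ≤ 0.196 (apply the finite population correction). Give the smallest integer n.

1062

Without fpc, n₀ = s²/D = 212.8/0.196 = 1085.7143.
With fpc, (1 − n/N)·s²/n ≤ D requires n ≥ n₀/(1 + n₀/N) = 1085.7143/(1 + 1085.7143/47468) = 1061.4365.
Rounding up, n = 1062.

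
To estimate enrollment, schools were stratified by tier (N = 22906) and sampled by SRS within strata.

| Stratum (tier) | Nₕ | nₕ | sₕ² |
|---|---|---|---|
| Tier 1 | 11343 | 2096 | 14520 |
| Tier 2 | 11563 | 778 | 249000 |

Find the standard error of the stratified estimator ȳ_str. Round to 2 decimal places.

8.80

Var(ȳ_str) = Σₕ Wₕ²(1 − fₕ)sₕ²/nₕ with Wₕ = Nₕ/N, N = 22906.
Tier 1: Wₕ = 0.49519776; term = 0.49519776²·(1 − 0.18478357)·14520/2096 = 1.3848592.
Tier 2: Wₕ = 0.50480224; term = 0.50480224²·(1 − 0.06728358)·249000/778 = 76.069737.
Sum = 77.454596.
SE = √(77.454596) = 8.80.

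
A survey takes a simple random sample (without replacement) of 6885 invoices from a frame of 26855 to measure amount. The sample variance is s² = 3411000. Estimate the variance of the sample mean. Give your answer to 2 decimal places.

Under SRS without replacement, Var(ȳ) = (1 − f)·s²/n with f = n/N = 6885/26855 = 0.25637684.
Var(ȳ) = (1 − 0.25637684)·3411000/6885 = 0.74362316·495.42484 = 368.40938.

368.41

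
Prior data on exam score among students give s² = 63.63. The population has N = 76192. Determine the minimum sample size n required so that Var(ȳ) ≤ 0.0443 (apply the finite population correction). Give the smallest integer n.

1410

Without fpc, n₀ = s²/D = 63.63/0.0443 = 1436.3431.
With fpc, (1 − n/N)·s²/n ≤ D requires n ≥ n₀/(1 + n₀/N) = 1436.3431/(1 + 1436.3431/76192) = 1409.7667.
Rounding up, n = 1410.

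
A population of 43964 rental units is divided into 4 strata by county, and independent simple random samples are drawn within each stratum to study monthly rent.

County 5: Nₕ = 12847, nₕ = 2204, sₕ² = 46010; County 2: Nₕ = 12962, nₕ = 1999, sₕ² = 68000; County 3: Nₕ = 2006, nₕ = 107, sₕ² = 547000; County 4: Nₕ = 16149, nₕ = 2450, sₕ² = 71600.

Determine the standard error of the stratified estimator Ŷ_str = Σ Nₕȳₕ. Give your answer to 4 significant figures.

183400

Var(Ŷ_str) = Σₕ Nₕ²(1 − fₕ)sₕ²/nₕ.
County 5: 12847²·(1 − 2204/12847)·46010/2204 = 2.8543448 × 10^9.
County 2: 12962²·(1 − 1999/12962)·68000/1999 = 4.8338988 × 10^9.
County 3: 2006²·(1 − 107/2006)·547000/107 = 1.9474192 × 10^10.
County 4: 16149²·(1 − 2450/16149)·71600/2450 = 6.4651922 × 10^9.
Sum = 3.3627628 × 10^10.
SE = √(3.3627628 × 10^10) = 183400.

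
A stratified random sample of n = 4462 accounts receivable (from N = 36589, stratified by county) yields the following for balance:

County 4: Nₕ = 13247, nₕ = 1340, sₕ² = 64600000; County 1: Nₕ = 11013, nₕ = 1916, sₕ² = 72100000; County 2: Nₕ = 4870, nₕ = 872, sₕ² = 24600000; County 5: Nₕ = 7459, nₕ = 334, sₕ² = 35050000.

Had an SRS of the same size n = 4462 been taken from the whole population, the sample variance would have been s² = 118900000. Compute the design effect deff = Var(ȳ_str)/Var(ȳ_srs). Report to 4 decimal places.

Var(ȳ_str) = Σ Wₕ²(1−fₕ)sₕ²/nₕ with Wₕ = Nₕ/36589:
  County 4: (13247/36589)²·(1−1340/13247)·64600000/1340 = 5679.9764
  County 1: (11013/36589)²·(1−1916/11013)·72100000/1916 = 2816.064
  County 2: (4870/36589)²·(1−872/4870)·24600000/872 = 410.28845
  County 5: (7459/36589)²·(1−334/7459)·35050000/334 = 4165.8723
  → Var(ȳ_str) = 13072.201.
Var(ȳ_srs) = (1 − 4462/36589)·118900000/4462 = 23397.633.
deff = 13072.201 / 23397.633 = 0.5587.

0.5587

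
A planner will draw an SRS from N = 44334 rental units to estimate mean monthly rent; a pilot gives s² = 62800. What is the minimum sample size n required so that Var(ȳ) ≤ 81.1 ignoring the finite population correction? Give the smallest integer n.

Without fpc, n₀ = s²/D = 62800/81.1 = 774.3527.
Rounding up, n = 775.

775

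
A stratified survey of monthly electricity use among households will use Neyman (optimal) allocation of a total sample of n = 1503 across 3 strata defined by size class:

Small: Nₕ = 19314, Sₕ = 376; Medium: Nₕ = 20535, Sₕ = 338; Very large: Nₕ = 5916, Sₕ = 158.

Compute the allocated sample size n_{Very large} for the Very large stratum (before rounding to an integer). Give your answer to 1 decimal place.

92.8

Neyman allocation: nₕ = n·NₕSₕ / Σⱼ NⱼSⱼ.
Σ NⱼSⱼ = 19314·376 + 20535·338 + 5916·158 = 1.5137622 × 10^7.
n_{Very large} = 1503·5916·158 / (1.5137622 × 10^7) = 92.8.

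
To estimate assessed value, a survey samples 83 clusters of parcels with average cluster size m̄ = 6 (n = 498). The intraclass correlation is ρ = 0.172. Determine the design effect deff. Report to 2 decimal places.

1.86

deff = 1 + (6 − 1)·0.172 = 1 + 0.86 = 1.86.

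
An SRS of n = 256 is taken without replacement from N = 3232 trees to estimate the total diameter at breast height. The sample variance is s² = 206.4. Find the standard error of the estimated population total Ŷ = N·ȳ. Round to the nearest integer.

Var(Ŷ) = N²·Var(ȳ) = N²·(1 − n/N)·s²/n.
f = 256/3232 = 0.07920792; Var(ȳ) = 0.92079208·206.4/256 = 0.74238861.
Var(Ŷ) = 3232² · 0.74238861 = 7.7548608 × 10^6.
SE(Ŷ) = √(7.7548608 × 10^6) = 2785.

2785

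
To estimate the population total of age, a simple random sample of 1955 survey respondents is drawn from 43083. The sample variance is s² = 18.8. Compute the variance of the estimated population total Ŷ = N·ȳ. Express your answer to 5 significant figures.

Var(Ŷ) = N²·Var(ȳ) = N²·(1 − n/N)·s²/n.
f = 1955/43083 = 0.04537753; Var(ȳ) = 0.95462247·18.8/1955 = 0.0091800013.
Var(Ŷ) = 43083² · 0.0091800013 = 1.7039412 × 10^7.

1.7039 × 10^7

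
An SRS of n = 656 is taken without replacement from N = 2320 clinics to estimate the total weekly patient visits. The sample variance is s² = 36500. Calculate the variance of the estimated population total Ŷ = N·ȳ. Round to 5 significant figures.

Var(Ŷ) = N²·Var(ȳ) = N²·(1 − n/N)·s²/n.
f = 656/2320 = 0.28275862; Var(ȳ) = 0.71724138·36500/656 = 39.907485.
Var(Ŷ) = 2320² · 39.907485 = 2.1479805 × 10^8.

2.1480 × 10^8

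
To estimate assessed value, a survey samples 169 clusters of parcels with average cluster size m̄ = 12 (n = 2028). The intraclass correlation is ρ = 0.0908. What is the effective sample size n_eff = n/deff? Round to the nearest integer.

deff = 1 + (12 − 1)·0.0908 = 1 + 0.9988 = 1.9988.
n_eff = 2028 / 1.9988 = 1015.

1015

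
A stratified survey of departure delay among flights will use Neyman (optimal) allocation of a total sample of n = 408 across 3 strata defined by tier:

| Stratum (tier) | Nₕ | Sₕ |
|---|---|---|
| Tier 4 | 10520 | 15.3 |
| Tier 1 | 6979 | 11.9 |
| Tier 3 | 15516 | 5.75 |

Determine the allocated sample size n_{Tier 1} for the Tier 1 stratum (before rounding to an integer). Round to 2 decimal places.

Neyman allocation: nₕ = n·NₕSₕ / Σⱼ NⱼSⱼ.
Σ NⱼSⱼ = 10520·15.3 + 6979·11.9 + 15516·5.75 = 333223.1.
n_{Tier 1} = 408·6979·11.9 / 333223.1 = 101.69.

101.69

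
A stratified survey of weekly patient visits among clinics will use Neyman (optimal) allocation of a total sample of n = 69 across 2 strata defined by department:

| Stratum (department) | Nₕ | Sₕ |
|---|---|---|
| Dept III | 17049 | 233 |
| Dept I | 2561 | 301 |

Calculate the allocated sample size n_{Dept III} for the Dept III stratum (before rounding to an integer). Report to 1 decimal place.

Neyman allocation: nₕ = n·NₕSₕ / Σⱼ NⱼSⱼ.
Σ NⱼSⱼ = 17049·233 + 2561·301 = 4.743278 × 10^6.
n_{Dept III} = 69·17049·233 / (4.743278 × 10^6) = 57.8.

57.8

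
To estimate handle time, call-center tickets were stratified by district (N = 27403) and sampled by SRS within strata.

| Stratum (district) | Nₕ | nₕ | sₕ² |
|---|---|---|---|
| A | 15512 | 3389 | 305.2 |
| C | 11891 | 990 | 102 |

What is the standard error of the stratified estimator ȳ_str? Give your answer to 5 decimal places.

0.20084

Var(ȳ_str) = Σₕ Wₕ²(1 − fₕ)sₕ²/nₕ with Wₕ = Nₕ/N, N = 27403.
A: Wₕ = 0.56606941; term = 0.56606941²·(1 − 0.21847602)·305.2/3389 = 0.022552497.
C: Wₕ = 0.43393059; term = 0.43393059²·(1 − 0.08325624)·102/990 = 0.017784984.
Sum = 0.040337481.
SE = √(0.040337481) = 0.20084.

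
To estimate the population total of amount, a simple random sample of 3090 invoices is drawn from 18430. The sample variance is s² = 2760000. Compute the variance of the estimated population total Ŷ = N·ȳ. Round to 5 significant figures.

2.5252 × 10^11

Var(Ŷ) = N²·Var(ȳ) = N²·(1 − n/N)·s²/n.
f = 3090/18430 = 0.16766142; Var(ȳ) = 0.83233858·2760000/3090 = 743.44805.
Var(Ŷ) = 18430² · 743.44805 = 2.5252321 × 10^11.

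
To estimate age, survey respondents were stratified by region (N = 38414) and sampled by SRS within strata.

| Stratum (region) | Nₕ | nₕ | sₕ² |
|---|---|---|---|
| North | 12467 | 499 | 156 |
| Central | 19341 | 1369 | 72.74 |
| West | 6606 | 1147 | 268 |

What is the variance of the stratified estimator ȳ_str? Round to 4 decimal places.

0.0498

Var(ȳ_str) = Σₕ Wₕ²(1 − fₕ)sₕ²/nₕ with Wₕ = Nₕ/N, N = 38414.
North: Wₕ = 0.32454314; term = 0.32454314²·(1 − 0.04002567)·156/499 = 0.031610294.
Central: Wₕ = 0.50348831; term = 0.50348831²·(1 − 0.07078228)·72.74/1369 = 0.012516016.
West: Wₕ = 0.17196855; term = 0.17196855²·(1 − 0.17363003)·268/1147 = 0.0057101034.
Sum = 0.049836413.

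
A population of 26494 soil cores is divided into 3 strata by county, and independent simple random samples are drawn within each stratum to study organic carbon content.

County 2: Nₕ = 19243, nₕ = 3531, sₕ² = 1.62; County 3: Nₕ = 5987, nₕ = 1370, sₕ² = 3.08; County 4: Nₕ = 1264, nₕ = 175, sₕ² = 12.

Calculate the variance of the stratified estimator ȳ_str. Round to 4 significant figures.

4.206 × 10^-4

Var(ȳ_str) = Σₕ Wₕ²(1 − fₕ)sₕ²/nₕ with Wₕ = Nₕ/N, N = 26494.
County 2: Wₕ = 0.72631539; term = 0.72631539²·(1 − 0.18349530)·1.62/3531 = 1.9761799 × 10^-4.
County 3: Wₕ = 0.22597569; term = 0.22597569²·(1 − 0.22882913)·3.08/1370 = 8.8532804 × 10^-5.
County 4: Wₕ = 0.04770892; term = 0.04770892²·(1 − 0.13844937)·12/175 = 1.3446928 × 10^-4.
Sum = 4.2062007 × 10^-4.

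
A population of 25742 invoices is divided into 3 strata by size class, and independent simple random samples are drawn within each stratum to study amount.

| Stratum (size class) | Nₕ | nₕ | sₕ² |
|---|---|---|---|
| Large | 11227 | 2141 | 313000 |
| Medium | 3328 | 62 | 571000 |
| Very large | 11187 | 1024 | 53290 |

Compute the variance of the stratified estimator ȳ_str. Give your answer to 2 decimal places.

Var(ȳ_str) = Σₕ Wₕ²(1 − fₕ)sₕ²/nₕ with Wₕ = Nₕ/N, N = 25742.
Large: Wₕ = 0.43613550; term = 0.43613550²·(1 − 0.19070099)·313000/2141 = 22.505028.
Medium: Wₕ = 0.12928288; term = 0.12928288²·(1 − 0.01862981)·571000/62 = 151.06343.
Very large: Wₕ = 0.43458162; term = 0.43458162²·(1 − 0.09153482)·53290/1024 = 8.9288753.
Sum = 182.49733.

182.50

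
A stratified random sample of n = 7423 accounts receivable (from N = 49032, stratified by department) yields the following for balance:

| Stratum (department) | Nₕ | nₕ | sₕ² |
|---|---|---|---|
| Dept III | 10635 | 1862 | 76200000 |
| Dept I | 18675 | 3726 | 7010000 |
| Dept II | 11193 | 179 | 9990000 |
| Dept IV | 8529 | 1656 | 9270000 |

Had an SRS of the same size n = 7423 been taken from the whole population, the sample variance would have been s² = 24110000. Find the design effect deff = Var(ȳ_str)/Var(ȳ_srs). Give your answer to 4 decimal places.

Var(ȳ_str) = Σ Wₕ²(1−fₕ)sₕ²/nₕ with Wₕ = Nₕ/49032:
  Dept III: (10635/49032)²·(1−1862/10635)·76200000/1862 = 1588.1872
  Dept I: (18675/49032)²·(1−3726/18675)·7010000/3726 = 218.46844
  Dept II: (11193/49032)²·(1−179/11193)·9990000/179 = 2861.8365
  Dept IV: (8529/49032)²·(1−1656/8529)·9270000/1656 = 136.4912
  → Var(ȳ_str) = 4804.9833.
Var(ȳ_srs) = (1 − 7423/49032)·24110000/7423 = 2756.2932.
deff = 4804.9833 / 2756.2932 = 1.7433.

1.7433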